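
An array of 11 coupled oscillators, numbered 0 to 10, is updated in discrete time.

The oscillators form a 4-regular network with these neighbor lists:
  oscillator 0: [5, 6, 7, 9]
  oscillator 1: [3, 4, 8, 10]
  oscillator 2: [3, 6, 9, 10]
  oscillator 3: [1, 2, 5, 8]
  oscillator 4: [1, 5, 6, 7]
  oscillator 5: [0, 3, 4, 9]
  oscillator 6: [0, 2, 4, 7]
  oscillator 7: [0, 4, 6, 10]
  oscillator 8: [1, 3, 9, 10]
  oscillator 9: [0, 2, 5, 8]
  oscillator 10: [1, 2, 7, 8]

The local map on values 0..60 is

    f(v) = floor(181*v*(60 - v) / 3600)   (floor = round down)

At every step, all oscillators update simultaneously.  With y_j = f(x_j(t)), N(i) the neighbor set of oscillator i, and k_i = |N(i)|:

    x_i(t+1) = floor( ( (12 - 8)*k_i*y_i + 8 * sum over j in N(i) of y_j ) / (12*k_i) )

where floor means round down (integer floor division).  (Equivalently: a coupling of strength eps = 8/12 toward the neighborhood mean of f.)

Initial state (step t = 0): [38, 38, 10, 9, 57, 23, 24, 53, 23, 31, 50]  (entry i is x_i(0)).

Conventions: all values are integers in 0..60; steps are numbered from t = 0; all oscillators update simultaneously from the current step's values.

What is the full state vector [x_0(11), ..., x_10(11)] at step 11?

Simulating step by step:
t=0: [38, 38, 10, 9, 57, 23, 24, 53, 23, 31, 50]
t=1: [38, 30, 31, 32, 26, 33, 29, 25, 36, 40, 29]
t=2: [42, 44, 44, 44, 44, 43, 44, 43, 43, 42, 44]
t=3: [36, 35, 35, 35, 35, 36, 35, 35, 35, 36, 35]
t=4: [43, 43, 43, 43, 43, 43, 43, 43, 43, 43, 43]
t=5: [36, 36, 36, 36, 36, 36, 36, 36, 36, 36, 36]
t=6: [43, 43, 43, 43, 43, 43, 43, 43, 43, 43, 43]
t=7: [36, 36, 36, 36, 36, 36, 36, 36, 36, 36, 36]
t=8: [43, 43, 43, 43, 43, 43, 43, 43, 43, 43, 43]
t=9: [36, 36, 36, 36, 36, 36, 36, 36, 36, 36, 36]
t=10: [43, 43, 43, 43, 43, 43, 43, 43, 43, 43, 43]
t=11: [36, 36, 36, 36, 36, 36, 36, 36, 36, 36, 36]

Answer: [36, 36, 36, 36, 36, 36, 36, 36, 36, 36, 36]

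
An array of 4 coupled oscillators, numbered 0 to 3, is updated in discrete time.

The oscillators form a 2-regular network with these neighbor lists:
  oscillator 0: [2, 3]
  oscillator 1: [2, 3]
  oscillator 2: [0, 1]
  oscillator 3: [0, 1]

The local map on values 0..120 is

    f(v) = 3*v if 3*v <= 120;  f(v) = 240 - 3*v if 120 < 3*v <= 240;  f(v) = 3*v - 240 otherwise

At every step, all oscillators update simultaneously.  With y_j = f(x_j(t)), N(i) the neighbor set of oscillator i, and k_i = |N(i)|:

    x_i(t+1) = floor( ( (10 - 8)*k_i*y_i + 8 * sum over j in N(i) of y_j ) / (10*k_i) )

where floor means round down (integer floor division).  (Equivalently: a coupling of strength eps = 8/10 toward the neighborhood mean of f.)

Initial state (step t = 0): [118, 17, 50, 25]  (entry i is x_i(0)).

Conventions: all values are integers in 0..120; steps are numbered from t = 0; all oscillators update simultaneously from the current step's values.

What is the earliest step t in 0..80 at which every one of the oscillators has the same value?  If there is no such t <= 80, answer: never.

Answer: 20
Key observation: Synchronization is absorbing here: once all oscillators are equal they stay equal, and step 20 is the first all-equal step.

Derivation:
t=0: [118, 17, 50, 25]  (not all equal)
t=1: [88, 76, 84, 81]  (not all equal)
t=2: [10, 8, 16, 15]  (not all equal)
t=3: [43, 42, 31, 30]  (not all equal)
t=4: [95, 96, 108, 108]  (not all equal)
t=5: [76, 76, 54, 54]  (not all equal)
t=6: [64, 64, 25, 25]  (not all equal)
t=7: [69, 69, 53, 53]  (not all equal)
t=8: [71, 71, 42, 42]  (not all equal)
t=9: [96, 96, 44, 44]  (not all equal)
t=10: [96, 96, 60, 60]  (not all equal)
t=11: [57, 57, 50, 50]  (not all equal)
t=12: [85, 85, 73, 73]  (not all equal)
t=13: [19, 19, 16, 16]  (not all equal)
t=14: [49, 49, 55, 55]  (not all equal)
t=15: [78, 78, 89, 89]  (not all equal)
t=16: [22, 22, 10, 10]  (not all equal)
t=17: [37, 37, 58, 58]  (not all equal)
t=18: [75, 75, 102, 102]  (not all equal)
t=19: [55, 55, 25, 25]  (not all equal)
t=20: [75, 75, 75, 75]  (all equal)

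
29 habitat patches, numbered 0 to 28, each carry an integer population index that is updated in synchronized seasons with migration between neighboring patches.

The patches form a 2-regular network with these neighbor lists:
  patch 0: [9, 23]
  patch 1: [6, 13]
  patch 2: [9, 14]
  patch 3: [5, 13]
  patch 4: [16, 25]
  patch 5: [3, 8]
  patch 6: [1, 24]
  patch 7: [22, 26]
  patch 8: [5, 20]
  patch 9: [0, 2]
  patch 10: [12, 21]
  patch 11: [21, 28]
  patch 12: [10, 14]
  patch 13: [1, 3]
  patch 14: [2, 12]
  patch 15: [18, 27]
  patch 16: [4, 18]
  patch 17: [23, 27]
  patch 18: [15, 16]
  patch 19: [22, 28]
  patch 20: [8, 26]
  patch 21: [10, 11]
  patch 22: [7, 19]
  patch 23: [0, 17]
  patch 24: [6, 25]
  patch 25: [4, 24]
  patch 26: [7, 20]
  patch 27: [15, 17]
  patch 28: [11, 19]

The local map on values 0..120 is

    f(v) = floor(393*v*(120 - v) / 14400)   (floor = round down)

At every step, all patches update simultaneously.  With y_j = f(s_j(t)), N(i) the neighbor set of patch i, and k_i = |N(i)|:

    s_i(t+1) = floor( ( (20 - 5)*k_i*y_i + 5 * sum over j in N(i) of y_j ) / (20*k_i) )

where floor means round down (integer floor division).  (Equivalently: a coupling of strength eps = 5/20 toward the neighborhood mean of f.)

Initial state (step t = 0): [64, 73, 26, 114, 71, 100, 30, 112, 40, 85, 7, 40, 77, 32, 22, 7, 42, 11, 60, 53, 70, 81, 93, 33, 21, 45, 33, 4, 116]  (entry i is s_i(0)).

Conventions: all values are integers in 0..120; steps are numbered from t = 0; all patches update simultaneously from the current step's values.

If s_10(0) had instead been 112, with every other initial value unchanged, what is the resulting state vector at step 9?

Simulating step by step:
t=0: [64, 73, 26, 114, 71, 100, 30, 112, 40, 85, 112, 40, 77, 32, 22, 7, 42, 11, 60, 53, 70, 81, 93, 33, 21, 45, 33, 4, 116]
t=1: [92, 88, 66, 29, 93, 53, 73, 36, 83, 81, 40, 77, 77, 70, 63, 29, 90, 35, 87, 82, 91, 78, 66, 74, 62, 87, 73, 15, 31]
t=2: [74, 80, 95, 77, 69, 91, 91, 85, 83, 85, 87, 88, 90, 89, 96, 69, 73, 77, 76, 85, 76, 88, 93, 87, 94, 79, 89, 50, 78]
t=3: [88, 83, 65, 85, 94, 75, 73, 78, 82, 80, 77, 77, 72, 78, 63, 95, 93, 89, 91, 80, 88, 76, 71, 81, 69, 86, 77, 94, 86]
t=4: [78, 85, 95, 83, 67, 89, 92, 89, 84, 86, 90, 88, 94, 87, 97, 65, 68, 75, 70, 86, 78, 90, 92, 83, 93, 79, 88, 66, 81]
t=5: [87, 79, 65, 81, 95, 76, 71, 74, 82, 78, 72, 76, 66, 79, 61, 96, 95, 91, 95, 78, 86, 73, 71, 84, 70, 86, 77, 96, 83]
t=6: [79, 88, 96, 86, 65, 89, 93, 92, 85, 88, 94, 90, 96, 87, 97, 62, 64, 72, 63, 88, 81, 92, 93, 80, 92, 79, 88, 63, 84]
t=7: [86, 75, 63, 78, 95, 76, 69, 70, 80, 75, 66, 73, 62, 77, 60, 98, 97, 93, 97, 75, 84, 69, 69, 88, 72, 86, 76, 97, 80]
t=8: [80, 92, 97, 89, 65, 90, 95, 94, 86, 91, 97, 92, 97, 90, 98, 58, 60, 68, 59, 91, 83, 95, 95, 75, 92, 79, 90, 60, 88]
t=9: [85, 69, 61, 74, 96, 74, 65, 66, 78, 72, 60, 70, 59, 72, 58, 98, 97, 95, 98, 71, 81, 64, 65, 91, 71, 86, 73, 97, 74]

Answer: [85, 69, 61, 74, 96, 74, 65, 66, 78, 72, 60, 70, 59, 72, 58, 98, 97, 95, 98, 71, 81, 64, 65, 91, 71, 86, 73, 97, 74]
Key observation: This trace re-runs the system from the modified initial state.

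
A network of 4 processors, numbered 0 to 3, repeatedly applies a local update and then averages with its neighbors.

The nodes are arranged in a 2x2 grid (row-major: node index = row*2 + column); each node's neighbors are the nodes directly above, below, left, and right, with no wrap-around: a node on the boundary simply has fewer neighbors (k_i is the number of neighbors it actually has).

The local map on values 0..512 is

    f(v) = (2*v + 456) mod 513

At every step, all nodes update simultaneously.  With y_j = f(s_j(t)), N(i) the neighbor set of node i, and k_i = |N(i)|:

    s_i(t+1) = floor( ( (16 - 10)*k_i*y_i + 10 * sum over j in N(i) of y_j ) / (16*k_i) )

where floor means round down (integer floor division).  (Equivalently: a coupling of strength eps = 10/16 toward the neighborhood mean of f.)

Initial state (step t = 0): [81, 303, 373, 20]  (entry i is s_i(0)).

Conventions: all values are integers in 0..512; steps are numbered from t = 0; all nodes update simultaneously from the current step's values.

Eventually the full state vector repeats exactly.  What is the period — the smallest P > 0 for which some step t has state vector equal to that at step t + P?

Answer: 18
Key observation: The state at step 14, [394, 394, 397, 397], reappears at step 32 — and no state repeats earlier — so the cycle the system enters has period 18.

Derivation:
t=0: [81, 303, 373, 20]
t=1: [105, 201, 253, 252]
t=2: [305, 316, 355, 415]
t=3: [78, 117, 146, 160]
t=4: [165, 179, 201, 227]
t=5: [304, 322, 338, 350]
t=6: [70, 80, 92, 105]
t=7: [103, 112, 121, 129]
t=8: [165, 172, 178, 185]
t=9: [285, 290, 295, 300]
t=10: [9, 13, 16, 20]
t=11: [480, 483, 486, 489]
t=12: [395, 397, 400, 402]
t=13: [224, 225, 228, 229]
t=14: [394, 394, 397, 397]
t=15: [219, 219, 222, 222]
t=16: [382, 382, 385, 385]
t=17: [195, 195, 198, 198]
t=18: [334, 334, 337, 337]
t=19: [99, 99, 102, 102]
t=20: [142, 142, 145, 145]
t=21: [228, 228, 231, 231]
t=22: [400, 400, 403, 403]
t=23: [231, 231, 234, 234]
t=24: [406, 406, 409, 409]
t=25: [243, 243, 246, 246]
t=26: [430, 430, 433, 433]
t=27: [291, 291, 294, 294]
t=28: [13, 13, 16, 16]
t=29: [483, 483, 486, 486]
t=30: [397, 397, 400, 400]
t=31: [225, 225, 228, 228]
t=32: [394, 394, 397, 397]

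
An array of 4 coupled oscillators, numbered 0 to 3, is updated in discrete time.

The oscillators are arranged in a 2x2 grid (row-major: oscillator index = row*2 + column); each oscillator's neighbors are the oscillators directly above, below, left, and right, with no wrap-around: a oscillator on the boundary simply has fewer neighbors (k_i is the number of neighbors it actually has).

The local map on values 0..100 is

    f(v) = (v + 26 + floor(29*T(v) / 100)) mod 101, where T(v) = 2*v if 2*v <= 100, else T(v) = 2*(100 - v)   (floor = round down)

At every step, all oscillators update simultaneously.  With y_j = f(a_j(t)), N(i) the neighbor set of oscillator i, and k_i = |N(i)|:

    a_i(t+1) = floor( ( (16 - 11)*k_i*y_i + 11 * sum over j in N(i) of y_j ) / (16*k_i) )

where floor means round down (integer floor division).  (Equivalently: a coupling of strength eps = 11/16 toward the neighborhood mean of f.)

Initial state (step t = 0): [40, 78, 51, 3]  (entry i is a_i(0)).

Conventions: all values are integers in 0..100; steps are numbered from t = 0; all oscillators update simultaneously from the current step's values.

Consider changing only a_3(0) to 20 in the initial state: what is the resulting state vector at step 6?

Simulating step by step:
t=0: [40, 78, 51, 20]
t=1: [34, 54, 51, 24]
t=2: [27, 50, 50, 22]
t=3: [24, 45, 45, 21]
t=4: [86, 72, 72, 85]
t=5: [14, 16, 16, 14]
t=6: [50, 48, 48, 50]

Answer: [50, 48, 48, 50]
Key observation: This trace re-runs the system from the modified initial state.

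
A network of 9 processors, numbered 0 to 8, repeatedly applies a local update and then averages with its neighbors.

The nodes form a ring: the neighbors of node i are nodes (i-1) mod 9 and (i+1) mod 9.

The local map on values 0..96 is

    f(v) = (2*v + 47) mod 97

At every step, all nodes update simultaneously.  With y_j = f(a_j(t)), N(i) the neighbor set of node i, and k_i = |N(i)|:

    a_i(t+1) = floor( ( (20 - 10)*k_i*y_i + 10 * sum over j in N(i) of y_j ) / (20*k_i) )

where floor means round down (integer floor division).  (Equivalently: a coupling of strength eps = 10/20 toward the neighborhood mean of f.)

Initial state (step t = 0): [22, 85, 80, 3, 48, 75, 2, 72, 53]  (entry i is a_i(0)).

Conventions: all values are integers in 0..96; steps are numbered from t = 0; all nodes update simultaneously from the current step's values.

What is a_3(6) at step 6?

Simulating step by step:
t=0: [22, 85, 80, 3, 48, 75, 2, 72, 53]
t=1: [65, 37, 25, 41, 37, 25, 49, 73, 74]
t=2: [46, 32, 14, 22, 20, 18, 48, 60, 44]
t=3: [34, 36, 63, 86, 87, 74, 61, 56, 47]
t=4: [25, 34, 49, 38, 20, 25, 51, 60, 42]
t=5: [13, 21, 35, 46, 50, 34, 43, 56, 34]
t=6: [63, 67, 42, 38, 40, 30, 38, 44, 42]

Answer: a_3(6) = 38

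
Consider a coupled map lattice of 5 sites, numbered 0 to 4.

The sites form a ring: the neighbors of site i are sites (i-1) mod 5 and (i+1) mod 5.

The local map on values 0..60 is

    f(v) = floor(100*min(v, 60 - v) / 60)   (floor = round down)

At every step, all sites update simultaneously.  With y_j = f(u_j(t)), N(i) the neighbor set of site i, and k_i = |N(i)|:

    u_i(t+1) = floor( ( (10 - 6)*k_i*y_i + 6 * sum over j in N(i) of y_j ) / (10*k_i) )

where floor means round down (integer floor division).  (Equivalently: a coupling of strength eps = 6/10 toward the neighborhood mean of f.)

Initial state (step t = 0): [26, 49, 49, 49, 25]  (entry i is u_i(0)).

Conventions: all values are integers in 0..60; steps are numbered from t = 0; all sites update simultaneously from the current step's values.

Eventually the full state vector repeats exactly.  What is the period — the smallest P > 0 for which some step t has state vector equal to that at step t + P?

Answer: 3
Key observation: The state at step 21, [48, 49, 49, 48, 48], reappears at step 24 — and no state repeats earlier — so the cycle the system enters has period 3.

Derivation:
t=0: [26, 49, 49, 49, 25]
t=1: [34, 25, 18, 24, 34]
t=2: [42, 38, 36, 37, 42]
t=3: [31, 35, 38, 36, 32]
t=4: [45, 41, 38, 40, 44]
t=5: [27, 30, 33, 31, 27]
t=6: [46, 47, 47, 46, 45]
t=7: [23, 21, 21, 23, 23]
t=8: [37, 35, 35, 37, 38]
t=9: [38, 40, 40, 38, 37]
t=10: [35, 33, 33, 35, 36]
t=11: [41, 43, 43, 41, 40]
t=12: [30, 28, 28, 30, 31]
t=13: [48, 47, 47, 48, 49]
t=14: [19, 20, 20, 19, 19]
t=15: [31, 32, 32, 31, 31]
t=16: [47, 46, 46, 47, 48]
t=17: [21, 22, 22, 21, 20]
t=18: [34, 35, 35, 34, 34]
t=19: [42, 41, 41, 42, 43]
t=20: [29, 30, 30, 29, 29]
t=21: [48, 49, 49, 48, 48]
t=22: [19, 18, 18, 19, 20]
t=23: [31, 30, 30, 31, 31]
t=24: [48, 49, 49, 48, 48]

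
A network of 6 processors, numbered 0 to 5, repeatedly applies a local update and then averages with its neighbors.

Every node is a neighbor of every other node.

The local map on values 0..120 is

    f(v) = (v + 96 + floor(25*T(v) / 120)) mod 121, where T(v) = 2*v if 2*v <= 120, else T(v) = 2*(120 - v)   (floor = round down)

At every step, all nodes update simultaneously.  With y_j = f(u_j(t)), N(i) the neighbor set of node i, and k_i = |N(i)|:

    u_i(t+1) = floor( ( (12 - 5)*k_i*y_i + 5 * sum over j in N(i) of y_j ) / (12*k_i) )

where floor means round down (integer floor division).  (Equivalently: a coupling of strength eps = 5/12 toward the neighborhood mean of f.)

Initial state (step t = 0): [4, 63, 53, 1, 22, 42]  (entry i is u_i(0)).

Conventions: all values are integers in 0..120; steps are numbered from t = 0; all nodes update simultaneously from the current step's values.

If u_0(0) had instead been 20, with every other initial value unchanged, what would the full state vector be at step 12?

Simulating step by step:
t=0: [20, 63, 53, 1, 22, 42]
t=1: [22, 51, 45, 69, 23, 37]
t=2: [18, 39, 34, 48, 19, 29]
t=3: [9, 24, 20, 30, 9, 17]
t=4: [84, 34, 31, 38, 84, 90]
t=5: [61, 36, 33, 38, 61, 63]
t=6: [51, 34, 31, 35, 51, 51]
t=7: [40, 28, 26, 29, 40, 40]
t=8: [26, 18, 16, 19, 26, 26]
t=9: [18, 12, 71, 13, 18, 18]
t=10: [24, 80, 57, 81, 24, 24]
t=11: [23, 54, 46, 54, 23, 23]
t=12: [17, 39, 33, 39, 17, 17]

Answer: [17, 39, 33, 39, 17, 17]
Key observation: This trace re-runs the system from the modified initial state.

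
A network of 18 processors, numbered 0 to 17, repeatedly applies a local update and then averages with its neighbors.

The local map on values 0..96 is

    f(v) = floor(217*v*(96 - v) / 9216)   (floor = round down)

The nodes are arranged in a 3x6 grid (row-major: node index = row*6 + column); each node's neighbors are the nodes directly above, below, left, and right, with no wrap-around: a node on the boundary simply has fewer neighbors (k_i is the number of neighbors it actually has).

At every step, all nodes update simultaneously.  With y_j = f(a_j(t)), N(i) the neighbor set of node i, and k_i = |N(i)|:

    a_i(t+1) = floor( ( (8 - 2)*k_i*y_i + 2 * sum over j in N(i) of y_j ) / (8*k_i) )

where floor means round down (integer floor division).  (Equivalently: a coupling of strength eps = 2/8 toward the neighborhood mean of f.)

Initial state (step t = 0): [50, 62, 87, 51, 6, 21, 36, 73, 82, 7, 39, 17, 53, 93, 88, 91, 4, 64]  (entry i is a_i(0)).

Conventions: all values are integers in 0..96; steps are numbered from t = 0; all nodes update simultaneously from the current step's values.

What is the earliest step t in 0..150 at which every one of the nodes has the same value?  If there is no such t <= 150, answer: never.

Simulating step by step:
t=0: [50, 62, 87, 51, 6, 21, 36, 73, 82, 7, 39, 17, 53, 93, 88, 91, 4, 64]  (not all equal)
t=1: [52, 46, 24, 44, 20, 33, 49, 37, 25, 19, 43, 34, 46, 13, 15, 10, 15, 40]  (not all equal)
t=2: [53, 52, 42, 48, 39, 46, 53, 49, 40, 35, 48, 49, 50, 29, 28, 22, 31, 48]  (not all equal)
t=3: [53, 53, 53, 53, 52, 53, 53, 53, 51, 49, 53, 54, 52, 46, 44, 40, 47, 53]  (not all equal)
t=4: [53, 53, 53, 53, 53, 53, 53, 53, 53, 53, 53, 53, 53, 53, 53, 52, 53, 53]  (not all equal)
t=5: [53, 53, 53, 53, 53, 53, 53, 53, 53, 53, 53, 53, 53, 53, 53, 53, 53, 53]  (all equal)

Answer: 5
Key observation: Synchronization is absorbing here: once all nodes are equal they stay equal, and step 5 is the first all-equal step.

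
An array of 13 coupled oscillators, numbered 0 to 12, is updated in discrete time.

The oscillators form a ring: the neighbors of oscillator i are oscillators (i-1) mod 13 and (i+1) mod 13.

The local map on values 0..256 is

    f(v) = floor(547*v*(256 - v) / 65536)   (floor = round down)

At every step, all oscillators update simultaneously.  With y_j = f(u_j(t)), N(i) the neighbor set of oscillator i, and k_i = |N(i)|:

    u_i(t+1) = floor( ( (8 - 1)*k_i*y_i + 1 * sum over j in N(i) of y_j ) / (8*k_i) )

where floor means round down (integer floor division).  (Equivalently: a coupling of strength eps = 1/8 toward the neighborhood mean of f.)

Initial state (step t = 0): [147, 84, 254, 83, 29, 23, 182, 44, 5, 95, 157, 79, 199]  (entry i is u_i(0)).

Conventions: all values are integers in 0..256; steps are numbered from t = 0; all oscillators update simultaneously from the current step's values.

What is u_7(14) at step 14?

Answer: u_7(14) = 136

Derivation:
t=0: [147, 84, 254, 83, 29, 23, 182, 44, 5, 95, 157, 79, 199]
t=1: [129, 113, 18, 107, 57, 48, 105, 75, 21, 119, 128, 115, 97]
t=2: [135, 127, 47, 124, 95, 86, 127, 109, 51, 130, 135, 134, 128]
t=3: [136, 132, 87, 132, 127, 123, 134, 130, 92, 132, 136, 136, 136]
t=4: [136, 135, 123, 135, 136, 136, 136, 135, 126, 135, 136, 136, 136]
t=5: [136, 136, 136, 136, 136, 136, 136, 136, 136, 136, 136, 136, 136]
t=6: [136, 136, 136, 136, 136, 136, 136, 136, 136, 136, 136, 136, 136]
t=7: [136, 136, 136, 136, 136, 136, 136, 136, 136, 136, 136, 136, 136]
t=8: [136, 136, 136, 136, 136, 136, 136, 136, 136, 136, 136, 136, 136]
t=9: [136, 136, 136, 136, 136, 136, 136, 136, 136, 136, 136, 136, 136]
t=10: [136, 136, 136, 136, 136, 136, 136, 136, 136, 136, 136, 136, 136]
t=11: [136, 136, 136, 136, 136, 136, 136, 136, 136, 136, 136, 136, 136]
t=12: [136, 136, 136, 136, 136, 136, 136, 136, 136, 136, 136, 136, 136]
t=13: [136, 136, 136, 136, 136, 136, 136, 136, 136, 136, 136, 136, 136]
t=14: [136, 136, 136, 136, 136, 136, 136, 136, 136, 136, 136, 136, 136]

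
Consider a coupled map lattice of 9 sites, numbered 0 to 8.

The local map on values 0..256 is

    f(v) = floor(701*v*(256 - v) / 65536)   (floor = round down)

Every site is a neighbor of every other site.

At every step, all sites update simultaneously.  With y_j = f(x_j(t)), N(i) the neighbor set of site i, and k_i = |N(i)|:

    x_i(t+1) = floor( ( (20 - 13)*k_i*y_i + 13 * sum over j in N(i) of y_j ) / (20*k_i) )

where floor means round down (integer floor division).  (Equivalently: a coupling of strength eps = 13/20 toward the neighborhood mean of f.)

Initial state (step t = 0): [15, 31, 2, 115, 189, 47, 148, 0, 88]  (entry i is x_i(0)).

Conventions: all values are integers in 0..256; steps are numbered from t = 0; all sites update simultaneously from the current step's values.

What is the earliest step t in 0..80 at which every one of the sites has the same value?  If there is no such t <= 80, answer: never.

Simulating step by step:
t=0: [15, 31, 2, 115, 189, 47, 148, 0, 88]  (not all equal)
t=1: [79, 89, 71, 116, 105, 97, 115, 69, 112]  (not all equal)
t=2: [156, 159, 154, 163, 162, 160, 163, 153, 162]  (not all equal)
t=3: [164, 164, 165, 163, 163, 164, 163, 165, 163]  (not all equal)
t=4: [161, 161, 160, 161, 161, 161, 161, 160, 161]  (not all equal)
t=5: [163, 163, 163, 163, 163, 163, 163, 163, 163]  (all equal)

Answer: 5
Key observation: Synchronization is absorbing here: once all sites are equal they stay equal, and step 5 is the first all-equal step.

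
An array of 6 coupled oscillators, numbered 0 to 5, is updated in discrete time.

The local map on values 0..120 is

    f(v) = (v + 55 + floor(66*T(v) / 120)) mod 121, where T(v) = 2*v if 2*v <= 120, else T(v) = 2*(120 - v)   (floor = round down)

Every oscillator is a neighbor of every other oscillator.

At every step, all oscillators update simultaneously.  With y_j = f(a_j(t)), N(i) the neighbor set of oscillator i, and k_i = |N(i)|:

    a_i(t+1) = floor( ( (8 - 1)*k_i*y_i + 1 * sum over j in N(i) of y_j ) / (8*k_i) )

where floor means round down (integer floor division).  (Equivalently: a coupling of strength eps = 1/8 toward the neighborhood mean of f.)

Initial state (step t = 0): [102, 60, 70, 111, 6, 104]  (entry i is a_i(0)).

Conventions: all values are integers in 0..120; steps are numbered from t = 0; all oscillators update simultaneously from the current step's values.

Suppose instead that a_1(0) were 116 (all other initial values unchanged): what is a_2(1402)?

Answer: a_2(1402) = 56
Key observation: The state at step 22, [56, 56, 56, 56, 56, 56], reappears at step 27: the system is in a cycle of period 5 from step 22 on.  Therefore the state at step 1402 equals the state at step 22 + ((1402 - 22) mod 5) = 22, which is [56, 56, 56, 56, 56, 56].

Derivation:
t=0: [102, 116, 70, 111, 6, 104]
t=1: [55, 54, 58, 54, 65, 55]
t=2: [49, 47, 54, 47, 57, 49]
t=3: [36, 33, 45, 33, 50, 36]
t=4: [9, 4, 26, 4, 35, 9]
t=5: [71, 63, 102, 63, 15, 71]
t=6: [58, 59, 56, 59, 82, 58]
t=7: [55, 56, 51, 56, 56, 55]
t=8: [48, 50, 42, 50, 50, 48]
t=9: [34, 38, 23, 38, 38, 34]
t=10: [8, 14, 91, 14, 14, 8]
t=11: [71, 82, 58, 82, 82, 71]
t=12: [57, 57, 55, 57, 57, 57]
t=13: [52, 52, 49, 52, 52, 52]
t=14: [42, 42, 36, 42, 42, 42]
t=15: [21, 21, 10, 21, 21, 21]
t=16: [98, 98, 78, 98, 98, 98]
t=17: [56, 56, 57, 56, 56, 56]
t=18: [51, 51, 52, 51, 51, 51]
t=19: [41, 41, 42, 41, 41, 41]
t=20: [20, 20, 21, 20, 20, 20]
t=21: [97, 97, 98, 97, 97, 97]
t=22: [56, 56, 56, 56, 56, 56]
t=23: [51, 51, 51, 51, 51, 51]
t=24: [41, 41, 41, 41, 41, 41]
t=25: [20, 20, 20, 20, 20, 20]
t=26: [97, 97, 97, 97, 97, 97]
t=27: [56, 56, 56, 56, 56, 56]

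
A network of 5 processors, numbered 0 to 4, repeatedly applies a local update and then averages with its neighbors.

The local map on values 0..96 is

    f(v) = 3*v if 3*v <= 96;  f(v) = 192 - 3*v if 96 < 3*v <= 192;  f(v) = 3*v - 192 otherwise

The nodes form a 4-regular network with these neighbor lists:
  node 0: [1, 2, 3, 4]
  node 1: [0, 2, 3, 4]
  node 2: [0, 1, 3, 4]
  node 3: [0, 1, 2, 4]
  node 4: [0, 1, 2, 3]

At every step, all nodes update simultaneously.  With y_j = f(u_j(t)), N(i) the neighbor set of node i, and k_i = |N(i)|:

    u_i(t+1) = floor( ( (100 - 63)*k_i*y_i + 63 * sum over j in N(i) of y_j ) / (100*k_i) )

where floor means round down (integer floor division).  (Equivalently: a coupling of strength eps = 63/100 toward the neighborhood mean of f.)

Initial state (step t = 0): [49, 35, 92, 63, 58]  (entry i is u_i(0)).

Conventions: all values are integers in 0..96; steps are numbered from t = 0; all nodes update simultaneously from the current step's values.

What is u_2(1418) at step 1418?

Answer: u_2(1418) = 72
Key observation: The state at step 11, [24, 24, 24, 25, 25], reappears at step 13: the system is in a cycle of period 2 from step 11 on.  Therefore the state at step 1418 equals the state at step 11 + ((1418 - 11) mod 2) = 12, which is [72, 72, 72, 73, 73].

Derivation:
t=0: [49, 35, 92, 63, 58]
t=1: [46, 55, 55, 37, 41]
t=2: [52, 46, 46, 57, 55]
t=3: [37, 41, 41, 34, 35]
t=4: [79, 77, 77, 81, 80]
t=5: [44, 43, 43, 45, 45]
t=6: [60, 60, 60, 59, 59]
t=7: [12, 12, 12, 13, 13]
t=8: [36, 36, 36, 37, 37]
t=9: [83, 83, 83, 82, 82]
t=10: [56, 56, 56, 55, 55]
t=11: [24, 24, 24, 25, 25]
t=12: [72, 72, 72, 73, 73]
t=13: [24, 24, 24, 25, 25]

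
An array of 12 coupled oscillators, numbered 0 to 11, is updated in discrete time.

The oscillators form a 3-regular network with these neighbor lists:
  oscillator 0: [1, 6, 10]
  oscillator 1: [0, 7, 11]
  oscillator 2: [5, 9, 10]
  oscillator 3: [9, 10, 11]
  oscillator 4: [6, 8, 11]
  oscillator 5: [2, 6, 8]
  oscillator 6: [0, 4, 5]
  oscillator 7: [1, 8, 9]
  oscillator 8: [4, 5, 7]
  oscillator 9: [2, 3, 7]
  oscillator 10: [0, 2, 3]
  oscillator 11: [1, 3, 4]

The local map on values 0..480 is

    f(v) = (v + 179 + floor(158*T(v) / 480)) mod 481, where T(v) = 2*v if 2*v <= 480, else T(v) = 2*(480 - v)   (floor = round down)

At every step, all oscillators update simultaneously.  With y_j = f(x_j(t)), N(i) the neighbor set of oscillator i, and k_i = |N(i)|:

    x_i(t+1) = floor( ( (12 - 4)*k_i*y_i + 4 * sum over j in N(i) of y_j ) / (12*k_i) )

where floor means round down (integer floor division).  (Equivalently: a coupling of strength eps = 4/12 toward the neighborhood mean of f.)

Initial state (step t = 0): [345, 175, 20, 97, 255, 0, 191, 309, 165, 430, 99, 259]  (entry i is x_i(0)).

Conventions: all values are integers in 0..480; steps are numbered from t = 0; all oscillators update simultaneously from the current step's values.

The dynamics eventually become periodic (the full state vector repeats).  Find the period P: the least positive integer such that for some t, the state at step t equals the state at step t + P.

Simulating step by step:
t=0: [345, 175, 20, 97, 255, 0, 191, 309, 165, 430, 99, 259]
t=1: [179, 351, 217, 293, 130, 194, 55, 199, 345, 181, 304, 169]
t=2: [374, 195, 106, 193, 358, 63, 278, 101, 136, 341, 149, 377]
t=3: [155, 83, 329, 89, 163, 284, 134, 292, 354, 166, 341, 114]
t=4: [384, 312, 161, 323, 399, 147, 378, 175, 164, 365, 185, 366]
t=5: [126, 163, 359, 113, 181, 396, 175, 391, 415, 207, 82, 136]
t=6: [394, 403, 146, 328, 433, 183, 425, 169, 189, 99, 308, 413]
t=7: [146, 185, 332, 152, 143, 66, 140, 362, 76, 340, 156, 152]
t=8: [375, 112, 179, 398, 404, 285, 399, 140, 296, 163, 400, 381]
t=9: [168, 320, 395, 181, 146, 156, 145, 377, 151, 414, 185, 169]
t=10: [365, 199, 164, 388, 425, 402, 425, 173, 397, 188, 123, 419]
t=11: [155, 103, 360, 158, 157, 184, 155, 330, 185, 123, 336, 141]
t=12: [392, 340, 148, 396, 387, 66, 388, 165, 65, 332, 198, 411]
t=13: [131, 170, 331, 133, 162, 287, 161, 361, 289, 198, 97, 149]
t=14: [402, 413, 137, 353, 407, 150, 402, 157, 152, 91, 328, 429]
t=15: [148, 186, 368, 157, 184, 394, 181, 394, 400, 328, 160, 155]
t=16: [385, 116, 172, 404, 120, 184, 383, 130, 133, 164, 407, 340]
t=17: [170, 321, 376, 182, 326, 113, 154, 398, 352, 412, 186, 186]
t=18: [369, 150, 153, 338, 147, 322, 395, 145, 160, 188, 124, 84]
t=19: [199, 382, 345, 165, 382, 196, 174, 377, 403, 114, 333, 320]
t=20: [100, 128, 144, 370, 178, 98, 333, 168, 135, 325, 152, 164]
t=21: [334, 399, 377, 205, 424, 332, 213, 406, 409, 196, 387, 411]
t=22: [123, 148, 127, 60, 145, 123, 79, 137, 150, 52, 131, 141]
t=23: [380, 416, 375, 304, 407, 379, 338, 394, 418, 295, 380, 399]
t=24: [142, 153, 139, 123, 150, 142, 134, 146, 153, 121, 140, 147]
t=25: [414, 427, 406, 389, 424, 414, 406, 418, 428, 387, 407, 419]
t=26: [154, 158, 151, 148, 157, 154, 153, 155, 158, 147, 152, 156]
t=27: [434, 439, 429, 426, 438, 434, 433, 435, 439, 424, 430, 436]
t=28: [161, 162, 160, 159, 162, 161, 161, 161, 162, 158, 160, 161]
t=29: [445, 446, 443, 442, 446, 445, 445, 445, 446, 441, 443, 445]
t=30: [165, 166, 165, 165, 166, 165, 166, 165, 166, 164, 165, 165]
t=31: [452, 453, 451, 451, 453, 452, 453, 452, 453, 450, 452, 452]
t=32: [168, 168, 167, 167, 168, 168, 168, 167, 168, 167, 168, 168]
t=33: [457, 456, 455, 455, 457, 456, 457, 455, 456, 455, 456, 456]
t=34: [169, 169, 169, 169, 169, 169, 169, 169, 169, 169, 169, 169]
t=35: [459, 459, 459, 459, 459, 459, 459, 459, 459, 459, 459, 459]
t=36: [170, 170, 170, 170, 170, 170, 170, 170, 170, 170, 170, 170]
t=37: [460, 460, 460, 460, 460, 460, 460, 460, 460, 460, 460, 460]
t=38: [171, 171, 171, 171, 171, 171, 171, 171, 171, 171, 171, 171]
t=39: [462, 462, 462, 462, 462, 462, 462, 462, 462, 462, 462, 462]
t=40: [171, 171, 171, 171, 171, 171, 171, 171, 171, 171, 171, 171]

Answer: 2
Key observation: The state at step 38, [171, 171, 171, 171, 171, 171, 171, 171, 171, 171, 171, 171], reappears at step 40 — and no state repeats earlier — so the cycle the system enters has period 2.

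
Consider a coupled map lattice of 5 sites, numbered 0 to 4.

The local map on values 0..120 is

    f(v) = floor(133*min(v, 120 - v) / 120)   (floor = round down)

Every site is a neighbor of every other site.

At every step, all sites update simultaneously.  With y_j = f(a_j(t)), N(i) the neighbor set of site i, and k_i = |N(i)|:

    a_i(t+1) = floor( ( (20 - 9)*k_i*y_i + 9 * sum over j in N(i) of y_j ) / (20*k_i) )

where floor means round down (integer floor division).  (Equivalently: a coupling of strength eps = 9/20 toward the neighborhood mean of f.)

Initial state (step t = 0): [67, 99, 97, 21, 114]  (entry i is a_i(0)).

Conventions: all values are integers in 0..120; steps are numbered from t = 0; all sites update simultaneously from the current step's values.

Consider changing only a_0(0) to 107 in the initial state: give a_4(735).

Answer: a_4(735) = 66
Key observation: The state at step 16, [59, 59, 59, 59, 59], reappears at step 20: the system is in a cycle of period 4 from step 16 on.  Therefore the state at step 735 equals the state at step 16 + ((735 - 16) mod 4) = 19, which is [66, 66, 66, 66, 66].

Derivation:
t=0: [107, 99, 97, 21, 114]
t=1: [16, 20, 21, 20, 12]
t=2: [18, 20, 20, 20, 16]
t=3: [19, 21, 21, 21, 18]
t=4: [21, 22, 22, 22, 20]
t=5: [23, 23, 23, 23, 22]
t=6: [24, 24, 24, 24, 24]
t=7: [26, 26, 26, 26, 26]
t=8: [28, 28, 28, 28, 28]
t=9: [31, 31, 31, 31, 31]
t=10: [34, 34, 34, 34, 34]
t=11: [37, 37, 37, 37, 37]
t=12: [41, 41, 41, 41, 41]
t=13: [45, 45, 45, 45, 45]
t=14: [49, 49, 49, 49, 49]
t=15: [54, 54, 54, 54, 54]
t=16: [59, 59, 59, 59, 59]
t=17: [65, 65, 65, 65, 65]
t=18: [60, 60, 60, 60, 60]
t=19: [66, 66, 66, 66, 66]
t=20: [59, 59, 59, 59, 59]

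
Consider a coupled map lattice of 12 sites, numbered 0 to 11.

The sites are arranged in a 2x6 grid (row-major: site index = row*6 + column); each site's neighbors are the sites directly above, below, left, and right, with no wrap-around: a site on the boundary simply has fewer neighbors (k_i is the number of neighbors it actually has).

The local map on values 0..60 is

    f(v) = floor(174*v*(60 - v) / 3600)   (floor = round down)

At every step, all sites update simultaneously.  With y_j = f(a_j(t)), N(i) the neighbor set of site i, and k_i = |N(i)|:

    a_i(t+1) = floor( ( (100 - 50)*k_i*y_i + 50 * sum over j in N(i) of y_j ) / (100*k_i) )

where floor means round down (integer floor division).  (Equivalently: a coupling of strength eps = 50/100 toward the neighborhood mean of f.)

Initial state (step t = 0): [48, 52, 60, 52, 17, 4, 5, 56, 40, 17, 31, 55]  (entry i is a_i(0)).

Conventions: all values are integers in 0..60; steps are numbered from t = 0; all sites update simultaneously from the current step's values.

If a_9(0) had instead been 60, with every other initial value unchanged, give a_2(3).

Simulating step by step:
t=0: [48, 52, 60, 52, 17, 4, 5, 56, 40, 60, 31, 55]
t=1: [21, 16, 13, 15, 29, 17, 15, 16, 20, 16, 29, 19]
t=2: [36, 34, 31, 33, 39, 37, 34, 34, 35, 35, 40, 38]
t=3: [41, 42, 42, 42, 39, 40, 41, 42, 42, 41, 39, 39]

Answer: a_2(3) = 42
Key observation: This trace re-runs the system from the modified initial state.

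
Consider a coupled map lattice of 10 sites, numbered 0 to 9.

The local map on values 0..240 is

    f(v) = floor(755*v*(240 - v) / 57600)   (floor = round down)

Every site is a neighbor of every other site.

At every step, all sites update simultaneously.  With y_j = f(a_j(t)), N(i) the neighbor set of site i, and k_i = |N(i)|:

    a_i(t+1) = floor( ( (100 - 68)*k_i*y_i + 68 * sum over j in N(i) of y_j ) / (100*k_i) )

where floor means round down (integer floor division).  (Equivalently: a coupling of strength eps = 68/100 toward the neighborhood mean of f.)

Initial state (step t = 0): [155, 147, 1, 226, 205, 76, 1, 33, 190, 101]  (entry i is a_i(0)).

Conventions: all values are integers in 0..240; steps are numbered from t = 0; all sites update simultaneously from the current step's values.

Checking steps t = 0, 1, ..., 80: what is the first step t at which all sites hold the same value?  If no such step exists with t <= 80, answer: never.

Answer: 4
Key observation: Synchronization is absorbing here: once all sites are equal they stay equal, and step 4 is the first all-equal step.

Derivation:
t=0: [155, 147, 1, 226, 205, 76, 1, 33, 190, 101]  (not all equal)
t=1: [121, 123, 80, 89, 102, 119, 80, 101, 109, 124]  (not all equal)
t=2: [183, 183, 178, 180, 182, 183, 178, 182, 182, 183]  (not all equal)
t=3: [138, 138, 139, 139, 138, 138, 139, 138, 138, 138]  (not all equal)
t=4: [184, 184, 184, 184, 184, 184, 184, 184, 184, 184]  (all equal)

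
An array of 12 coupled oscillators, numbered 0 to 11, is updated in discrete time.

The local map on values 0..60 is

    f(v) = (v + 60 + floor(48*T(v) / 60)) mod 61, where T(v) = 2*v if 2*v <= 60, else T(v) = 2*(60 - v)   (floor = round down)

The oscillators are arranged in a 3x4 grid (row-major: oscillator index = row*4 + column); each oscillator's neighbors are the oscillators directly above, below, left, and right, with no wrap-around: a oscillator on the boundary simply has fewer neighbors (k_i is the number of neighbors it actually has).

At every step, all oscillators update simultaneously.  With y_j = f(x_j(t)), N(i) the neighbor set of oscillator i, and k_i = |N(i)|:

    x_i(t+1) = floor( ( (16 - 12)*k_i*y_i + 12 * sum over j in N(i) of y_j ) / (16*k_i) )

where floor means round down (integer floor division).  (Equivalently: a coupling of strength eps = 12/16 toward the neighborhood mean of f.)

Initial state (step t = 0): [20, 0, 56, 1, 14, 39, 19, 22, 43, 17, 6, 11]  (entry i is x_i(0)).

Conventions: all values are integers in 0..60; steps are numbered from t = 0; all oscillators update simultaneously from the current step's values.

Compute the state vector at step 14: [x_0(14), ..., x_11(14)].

Answer: [25, 29, 34, 18, 23, 31, 30, 17, 23, 25, 27, 10]

Derivation:
t=0: [20, 0, 56, 1, 14, 39, 19, 22, 43, 17, 6, 11]
t=1: [48, 30, 27, 21, 26, 37, 27, 33, 31, 18, 33, 33]
t=2: [9, 10, 21, 21, 9, 16, 10, 22, 22, 21, 20, 14]
t=3: [23, 35, 39, 54, 35, 33, 43, 42, 42, 50, 41, 48]
t=4: [24, 23, 8, 7, 23, 10, 9, 5, 8, 8, 6, 7]
t=5: [43, 25, 29, 15, 25, 35, 18, 17, 33, 19, 18, 14]
t=6: [4, 9, 24, 30, 9, 21, 32, 40, 22, 30, 43, 41]
t=7: [18, 21, 13, 7, 35, 27, 16, 12, 28, 33, 11, 9]
t=8: [36, 34, 35, 27, 19, 24, 28, 27, 12, 14, 25, 26]
t=9: [25, 9, 11, 9, 22, 19, 7, 7, 38, 17, 13, 5]
t=10: [30, 25, 22, 22, 29, 37, 27, 17, 39, 33, 26, 21]
t=11: [10, 21, 30, 51, 12, 9, 23, 40, 12, 10, 20, 31]
t=12: [37, 29, 32, 10, 26, 36, 33, 21, 28, 32, 37, 26]
t=13: [9, 12, 16, 31, 9, 11, 20, 24, 9, 11, 11, 25]
t=14: [25, 29, 34, 18, 23, 31, 30, 17, 23, 25, 27, 10]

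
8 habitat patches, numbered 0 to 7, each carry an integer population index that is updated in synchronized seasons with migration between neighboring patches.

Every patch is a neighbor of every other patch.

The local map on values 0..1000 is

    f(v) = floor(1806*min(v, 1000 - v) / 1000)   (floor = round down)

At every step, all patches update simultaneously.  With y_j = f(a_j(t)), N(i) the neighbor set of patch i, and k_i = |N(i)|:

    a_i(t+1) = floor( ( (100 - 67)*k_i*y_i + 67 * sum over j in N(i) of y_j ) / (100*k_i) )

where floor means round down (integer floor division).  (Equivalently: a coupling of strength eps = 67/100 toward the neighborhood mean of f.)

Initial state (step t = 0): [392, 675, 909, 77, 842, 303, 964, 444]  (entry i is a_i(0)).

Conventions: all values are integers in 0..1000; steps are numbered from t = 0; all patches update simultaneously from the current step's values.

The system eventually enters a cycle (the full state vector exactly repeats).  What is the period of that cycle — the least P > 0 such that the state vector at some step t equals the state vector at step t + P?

Answer: 4
Key observation: The state at step 59, [563, 563, 563, 563, 563, 563, 563, 563], reappears at step 63 — and no state repeats earlier — so the cycle the system enters has period 4.

Derivation:
t=0: [392, 675, 909, 77, 842, 303, 964, 444]
t=1: [480, 452, 353, 347, 382, 443, 330, 502]
t=2: [770, 758, 716, 714, 728, 754, 706, 778]
t=3: [455, 460, 478, 479, 473, 462, 482, 452]
t=4: [838, 840, 848, 849, 846, 841, 850, 837]
t=5: [284, 283, 280, 279, 280, 283, 279, 284]
t=6: [508, 508, 507, 506, 507, 508, 506, 508]
t=7: [889, 889, 889, 890, 889, 889, 890, 889]
t=8: [199, 199, 199, 199, 199, 199, 199, 199]
t=9: [359, 359, 359, 359, 359, 359, 359, 359]
t=10: [648, 648, 648, 648, 648, 648, 648, 648]
t=11: [635, 635, 635, 635, 635, 635, 635, 635]
t=12: [659, 659, 659, 659, 659, 659, 659, 659]
t=13: [615, 615, 615, 615, 615, 615, 615, 615]
t=14: [695, 695, 695, 695, 695, 695, 695, 695]
t=15: [550, 550, 550, 550, 550, 550, 550, 550]
t=16: [812, 812, 812, 812, 812, 812, 812, 812]
t=17: [339, 339, 339, 339, 339, 339, 339, 339]
t=18: [612, 612, 612, 612, 612, 612, 612, 612]
t=19: [700, 700, 700, 700, 700, 700, 700, 700]
t=20: [541, 541, 541, 541, 541, 541, 541, 541]
t=21: [828, 828, 828, 828, 828, 828, 828, 828]
t=22: [310, 310, 310, 310, 310, 310, 310, 310]
t=23: [559, 559, 559, 559, 559, 559, 559, 559]
t=24: [796, 796, 796, 796, 796, 796, 796, 796]
t=25: [368, 368, 368, 368, 368, 368, 368, 368]
t=26: [664, 664, 664, 664, 664, 664, 664, 664]
t=27: [606, 606, 606, 606, 606, 606, 606, 606]
t=28: [711, 711, 711, 711, 711, 711, 711, 711]
t=29: [521, 521, 521, 521, 521, 521, 521, 521]
t=30: [865, 865, 865, 865, 865, 865, 865, 865]
t=31: [243, 243, 243, 243, 243, 243, 243, 243]
t=32: [438, 438, 438, 438, 438, 438, 438, 438]
t=33: [791, 791, 791, 791, 791, 791, 791, 791]
t=34: [377, 377, 377, 377, 377, 377, 377, 377]
t=35: [680, 680, 680, 680, 680, 680, 680, 680]
t=36: [577, 577, 577, 577, 577, 577, 577, 577]
t=37: [763, 763, 763, 763, 763, 763, 763, 763]
t=38: [428, 428, 428, 428, 428, 428, 428, 428]
t=39: [772, 772, 772, 772, 772, 772, 772, 772]
t=40: [411, 411, 411, 411, 411, 411, 411, 411]
t=41: [742, 742, 742, 742, 742, 742, 742, 742]
t=42: [465, 465, 465, 465, 465, 465, 465, 465]
t=43: [839, 839, 839, 839, 839, 839, 839, 839]
t=44: [290, 290, 290, 290, 290, 290, 290, 290]
t=45: [523, 523, 523, 523, 523, 523, 523, 523]
t=46: [861, 861, 861, 861, 861, 861, 861, 861]
t=47: [251, 251, 251, 251, 251, 251, 251, 251]
t=48: [453, 453, 453, 453, 453, 453, 453, 453]
t=49: [818, 818, 818, 818, 818, 818, 818, 818]
t=50: [328, 328, 328, 328, 328, 328, 328, 328]
t=51: [592, 592, 592, 592, 592, 592, 592, 592]
t=52: [736, 736, 736, 736, 736, 736, 736, 736]
t=53: [476, 476, 476, 476, 476, 476, 476, 476]
t=54: [859, 859, 859, 859, 859, 859, 859, 859]
t=55: [254, 254, 254, 254, 254, 254, 254, 254]
t=56: [458, 458, 458, 458, 458, 458, 458, 458]
t=57: [827, 827, 827, 827, 827, 827, 827, 827]
t=58: [312, 312, 312, 312, 312, 312, 312, 312]
t=59: [563, 563, 563, 563, 563, 563, 563, 563]
t=60: [789, 789, 789, 789, 789, 789, 789, 789]
t=61: [381, 381, 381, 381, 381, 381, 381, 381]
t=62: [688, 688, 688, 688, 688, 688, 688, 688]
t=63: [563, 563, 563, 563, 563, 563, 563, 563]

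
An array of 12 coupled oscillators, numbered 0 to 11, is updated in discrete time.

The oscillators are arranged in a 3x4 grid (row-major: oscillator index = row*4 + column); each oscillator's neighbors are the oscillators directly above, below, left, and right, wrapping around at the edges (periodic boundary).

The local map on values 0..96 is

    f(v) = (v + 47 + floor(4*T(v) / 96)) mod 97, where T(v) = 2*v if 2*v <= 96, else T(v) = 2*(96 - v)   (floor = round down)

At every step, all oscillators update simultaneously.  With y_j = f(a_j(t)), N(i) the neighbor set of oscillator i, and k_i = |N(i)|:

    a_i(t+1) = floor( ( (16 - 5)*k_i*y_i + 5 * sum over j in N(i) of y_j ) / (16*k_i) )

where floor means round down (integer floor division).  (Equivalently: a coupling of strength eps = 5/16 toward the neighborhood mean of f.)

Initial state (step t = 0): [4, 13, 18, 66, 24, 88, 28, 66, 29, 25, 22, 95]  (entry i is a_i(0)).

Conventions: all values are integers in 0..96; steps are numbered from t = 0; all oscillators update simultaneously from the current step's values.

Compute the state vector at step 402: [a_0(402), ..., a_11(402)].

Answer: [17, 13, 17, 60, 17, 13, 17, 60, 17, 13, 17, 60]
Key observation: The state at step 16, [17, 13, 17, 60, 17, 13, 17, 60, 17, 13, 17, 60], reappears at step 18: the system is in a cycle of period 2 from step 16 on.  Therefore the state at step 402 equals the state at step 16 + ((402 - 16) mod 2) = 16, which is [17, 13, 17, 60, 17, 13, 17, 60, 17, 13, 17, 60].

Derivation:
t=0: [4, 13, 18, 66, 24, 88, 28, 66, 29, 25, 22, 95]
t=1: [53, 59, 63, 26, 64, 48, 67, 29, 72, 70, 68, 45]
t=2: [14, 11, 20, 66, 19, 6, 22, 69, 27, 19, 25, 80]
t=3: [59, 59, 63, 26, 62, 56, 65, 28, 69, 66, 69, 36]
t=4: [17, 12, 20, 66, 18, 10, 21, 67, 24, 17, 25, 74]
t=5: [61, 61, 64, 26, 62, 59, 64, 26, 67, 65, 68, 31]
t=6: [18, 13, 20, 65, 18, 12, 20, 66, 22, 16, 23, 69]
t=7: [62, 62, 63, 25, 62, 61, 63, 25, 65, 64, 66, 28]
t=8: [18, 14, 19, 64, 18, 13, 19, 64, 21, 15, 21, 67]
t=9: [62, 62, 62, 24, 61, 62, 62, 24, 64, 63, 64, 26]
t=10: [18, 14, 18, 63, 18, 14, 18, 63, 20, 15, 20, 65]
t=11: [61, 62, 61, 23, 61, 62, 61, 23, 63, 63, 63, 24]
t=12: [17, 13, 17, 62, 17, 13, 17, 62, 19, 14, 19, 63]
t=13: [60, 61, 60, 22, 60, 61, 60, 22, 62, 62, 62, 22]
t=14: [17, 13, 17, 61, 17, 13, 17, 61, 18, 13, 18, 61]
t=15: [60, 61, 60, 21, 60, 61, 60, 21, 61, 61, 61, 21]
t=16: [17, 13, 17, 60, 17, 13, 17, 60, 17, 13, 17, 60]
t=17: [60, 61, 60, 21, 60, 61, 60, 21, 60, 61, 60, 21]
t=18: [17, 13, 17, 60, 17, 13, 17, 60, 17, 13, 17, 60]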